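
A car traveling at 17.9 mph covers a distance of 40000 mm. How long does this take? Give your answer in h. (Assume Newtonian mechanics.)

d = 40000 mm × 0.001 = 40.0 m
v = 17.9 mph × 0.44704 = 8.00202 m/s
t = d / v = 40.0 / 8.00202 = 4.99874 s
t = 4.99874 s / 3600.0 = 0.001389 h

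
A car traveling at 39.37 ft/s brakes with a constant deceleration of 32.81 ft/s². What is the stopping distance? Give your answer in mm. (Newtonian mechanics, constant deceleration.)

v₀ = 39.37 ft/s × 0.3048 = 12.0 m/s
a = 32.81 ft/s² × 0.3048 = 10.0005 m/s²
d = v₀² / (2a) = 12.0² / (2 × 10.0005) = 144.0 / 20.001 = 7.19964 m
d = 7.19964 m / 0.001 = 7200 mm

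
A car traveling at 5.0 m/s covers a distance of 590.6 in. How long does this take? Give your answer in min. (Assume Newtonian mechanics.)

d = 590.6 in × 0.0254 = 15.0012 m
t = d / v = 15.0012 / 5.0 = 3.00024 s
t = 3.00024 s / 60.0 = 0.05 min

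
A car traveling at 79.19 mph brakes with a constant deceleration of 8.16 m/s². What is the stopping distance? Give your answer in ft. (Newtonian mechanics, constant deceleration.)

v₀ = 79.19 mph × 0.44704 = 35.4011 m/s
d = v₀² / (2a) = 35.4011² / (2 × 8.16) = 1253.24 / 16.32 = 76.7917 m
d = 76.7917 m / 0.3048 = 251.9 ft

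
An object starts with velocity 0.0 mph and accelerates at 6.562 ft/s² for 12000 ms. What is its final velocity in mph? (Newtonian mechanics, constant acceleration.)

v₀ = 0.0 mph × 0.44704 = 0.0 m/s
a = 6.562 ft/s² × 0.3048 = 2.0001 m/s²
t = 12000 ms × 0.001 = 12.0 s
v = v₀ + a × t = 0.0 + 2.0001 × 12.0 = 24.0012 m/s
v = 24.0012 m/s / 0.44704 = 53.69 mph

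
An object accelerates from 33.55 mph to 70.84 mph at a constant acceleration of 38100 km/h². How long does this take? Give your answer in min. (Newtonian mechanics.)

v₀ = 33.55 mph × 0.44704 = 14.9982 m/s
v = 70.84 mph × 0.44704 = 31.6683 m/s
a = 38100 km/h² × 7.716049382716049e-05 = 2.93981 m/s²
t = (v - v₀) / a = (31.6683 - 14.9982) / 2.93981 = 5.67047 s
t = 5.67047 s / 60.0 = 0.09451 min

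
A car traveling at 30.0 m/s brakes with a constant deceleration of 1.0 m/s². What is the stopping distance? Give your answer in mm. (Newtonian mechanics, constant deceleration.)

d = v₀² / (2a) = 30.0² / (2 × 1.0) = 900.0 / 2.0 = 450.0 m
d = 450.0 m / 0.001 = 450000 mm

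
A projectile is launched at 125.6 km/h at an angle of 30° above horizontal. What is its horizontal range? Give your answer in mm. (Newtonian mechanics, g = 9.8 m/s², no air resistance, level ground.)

v₀ = 125.6 km/h × 0.2777777777777778 = 34.8889 m/s
R = v₀² × sin(2θ) / g = 34.8889² × sin(2 × 30°) / 9.8 = 1217.24 × 0.866025 / 9.8 = 107.567 m
R = 107.567 m / 0.001 = 107600 mm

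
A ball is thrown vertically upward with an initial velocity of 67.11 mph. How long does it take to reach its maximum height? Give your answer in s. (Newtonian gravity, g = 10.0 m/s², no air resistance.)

v₀ = 67.11 mph × 0.44704 = 30.0009 m/s
t_up = v₀ / g = 30.0009 / 10.0 = 3.0 s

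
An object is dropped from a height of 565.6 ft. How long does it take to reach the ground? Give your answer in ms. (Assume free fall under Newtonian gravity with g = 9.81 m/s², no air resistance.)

h = 565.6 ft × 0.3048 = 172.395 m
t = √(2h/g) = √(2 × 172.395 / 9.81) = 5.92847 s
t = 5.92847 s / 0.001 = 5928 ms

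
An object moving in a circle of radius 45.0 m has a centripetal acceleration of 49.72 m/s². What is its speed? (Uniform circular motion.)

v = √(a_c × r) = √(49.72 × 45.0) = 47.3 m/s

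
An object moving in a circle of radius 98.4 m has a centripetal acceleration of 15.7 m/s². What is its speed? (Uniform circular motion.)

v = √(a_c × r) = √(15.7 × 98.4) = 39.3 m/s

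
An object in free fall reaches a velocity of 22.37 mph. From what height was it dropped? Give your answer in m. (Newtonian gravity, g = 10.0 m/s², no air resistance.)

v = 22.37 mph × 0.44704 = 10.0003 m/s
h = v² / (2g) = 10.0003² / (2 × 10.0) = 5.0 m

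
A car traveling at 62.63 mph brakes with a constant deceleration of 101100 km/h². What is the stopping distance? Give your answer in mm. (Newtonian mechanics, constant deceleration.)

v₀ = 62.63 mph × 0.44704 = 27.9981 m/s
a = 101100 km/h² × 7.716049382716049e-05 = 7.80093 m/s²
d = v₀² / (2a) = 27.9981² / (2 × 7.80093) = 783.894 / 15.6019 = 50.2435 m
d = 50.2435 m / 0.001 = 50240 mm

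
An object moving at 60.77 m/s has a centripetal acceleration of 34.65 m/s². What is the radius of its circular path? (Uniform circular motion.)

r = v²/a_c = 60.77²/34.65 = 106.58 m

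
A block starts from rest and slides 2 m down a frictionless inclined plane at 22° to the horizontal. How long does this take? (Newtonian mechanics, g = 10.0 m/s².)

a = g sin(θ) = 10.0 × sin(22°) = 3.7461 m/s²
t = √(2d/a) = √(2 × 2 / 3.7461) = 1.03 s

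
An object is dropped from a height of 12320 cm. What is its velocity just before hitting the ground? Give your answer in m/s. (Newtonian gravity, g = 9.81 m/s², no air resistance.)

h = 12320 cm × 0.01 = 123.2 m
v = √(2gh) = √(2 × 9.81 × 123.2) = 49.16 m/s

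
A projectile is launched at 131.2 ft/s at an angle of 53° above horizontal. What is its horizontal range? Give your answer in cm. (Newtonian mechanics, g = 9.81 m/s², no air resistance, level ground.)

v₀ = 131.2 ft/s × 0.3048 = 39.9898 m/s
R = v₀² × sin(2θ) / g = 39.9898² × sin(2 × 53°) / 9.81 = 1599.18 × 0.961262 / 9.81 = 156.7 m
R = 156.7 m / 0.01 = 15670 cm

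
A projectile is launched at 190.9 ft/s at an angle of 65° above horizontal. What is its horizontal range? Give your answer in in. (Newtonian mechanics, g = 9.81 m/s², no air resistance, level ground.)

v₀ = 190.9 ft/s × 0.3048 = 58.1863 m/s
R = v₀² × sin(2θ) / g = 58.1863² × sin(2 × 65°) / 9.81 = 3385.65 × 0.766044 / 9.81 = 264.379 m
R = 264.379 m / 0.0254 = 10410 in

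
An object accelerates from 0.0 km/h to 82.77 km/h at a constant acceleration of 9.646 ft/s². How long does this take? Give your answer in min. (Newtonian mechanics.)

v₀ = 0.0 km/h × 0.2777777777777778 = 0.0 m/s
v = 82.77 km/h × 0.2777777777777778 = 22.9917 m/s
a = 9.646 ft/s² × 0.3048 = 2.9401 m/s²
t = (v - v₀) / a = (22.9917 - 0.0) / 2.9401 = 7.82004 s
t = 7.82004 s / 60.0 = 0.1303 min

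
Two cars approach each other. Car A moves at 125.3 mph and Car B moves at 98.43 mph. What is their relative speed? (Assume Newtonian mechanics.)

v_rel = v_A + v_B = 125.3 + 98.43 = 223.73 mph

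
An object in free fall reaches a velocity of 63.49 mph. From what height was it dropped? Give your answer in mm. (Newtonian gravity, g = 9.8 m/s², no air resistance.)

v = 63.49 mph × 0.44704 = 28.3826 m/s
h = v² / (2g) = 28.3826² / (2 × 9.8) = 41.1006 m
h = 41.1006 m / 0.001 = 41100 mm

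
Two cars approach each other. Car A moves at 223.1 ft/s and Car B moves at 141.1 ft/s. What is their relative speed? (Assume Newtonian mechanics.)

v_rel = v_A + v_B = 223.1 + 141.1 = 364.2 ft/s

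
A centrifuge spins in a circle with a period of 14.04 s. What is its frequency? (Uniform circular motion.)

f = 1/T = 1/14.04 = 0.0712 Hz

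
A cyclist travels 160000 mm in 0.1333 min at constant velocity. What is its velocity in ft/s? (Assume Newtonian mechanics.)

d = 160000 mm × 0.001 = 160.0 m
t = 0.1333 min × 60.0 = 7.998 s
v = d / t = 160.0 / 7.998 = 20.005 m/s
v = 20.005 m/s / 0.3048 = 65.63 ft/s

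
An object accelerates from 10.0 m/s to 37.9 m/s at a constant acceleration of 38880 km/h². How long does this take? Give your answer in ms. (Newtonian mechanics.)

a = 38880 km/h² × 7.716049382716049e-05 = 3.0 m/s²
t = (v - v₀) / a = (37.9 - 10.0) / 3.0 = 9.3 s
t = 9.3 s / 0.001 = 9300 ms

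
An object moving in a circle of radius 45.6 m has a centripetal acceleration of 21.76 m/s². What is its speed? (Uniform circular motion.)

v = √(a_c × r) = √(21.76 × 45.6) = 31.5 m/s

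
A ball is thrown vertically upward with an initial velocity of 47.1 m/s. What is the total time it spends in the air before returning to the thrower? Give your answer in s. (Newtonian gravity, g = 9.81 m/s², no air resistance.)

t_total = 2 × v₀ / g = 2 × 47.1 / 9.81 = 9.602 s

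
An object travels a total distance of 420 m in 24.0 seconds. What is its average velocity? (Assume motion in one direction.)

v_avg = Δd / Δt = 420 / 24.0 = 17.5 m/s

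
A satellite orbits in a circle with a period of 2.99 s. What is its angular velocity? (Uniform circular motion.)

ω = 2π/T = 2π/2.99 = 2.1014 rad/s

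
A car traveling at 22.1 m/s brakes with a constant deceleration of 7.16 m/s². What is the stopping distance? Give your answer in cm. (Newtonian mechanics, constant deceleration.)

d = v₀² / (2a) = 22.1² / (2 × 7.16) = 488.41 / 14.32 = 34.1068 m
d = 34.1068 m / 0.01 = 3411 cm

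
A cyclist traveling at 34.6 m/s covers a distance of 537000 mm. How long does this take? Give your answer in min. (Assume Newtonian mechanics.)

d = 537000 mm × 0.001 = 537.0 m
t = d / v = 537.0 / 34.6 = 15.5202 s
t = 15.5202 s / 60.0 = 0.2587 min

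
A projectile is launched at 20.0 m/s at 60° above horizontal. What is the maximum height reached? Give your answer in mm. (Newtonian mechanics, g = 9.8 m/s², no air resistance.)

H = v₀² × sin²(θ) / (2g) = 20.0² × sin(60°)² / (2 × 9.8) = 400.0 × 0.75 / 19.6 = 15.3061 m
H = 15.3061 m / 0.001 = 15310 mm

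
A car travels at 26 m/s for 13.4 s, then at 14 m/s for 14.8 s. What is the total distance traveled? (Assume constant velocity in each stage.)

d₁ = v₁t₁ = 26 × 13.4 = 348.4 m
d₂ = v₂t₂ = 14 × 14.8 = 207.2 m
d_total = 348.4 + 207.2 = 555.6 m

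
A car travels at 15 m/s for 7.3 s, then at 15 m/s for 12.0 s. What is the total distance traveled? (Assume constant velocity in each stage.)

d₁ = v₁t₁ = 15 × 7.3 = 109.5 m
d₂ = v₂t₂ = 15 × 12.0 = 180.0 m
d_total = 109.5 + 180.0 = 289.5 m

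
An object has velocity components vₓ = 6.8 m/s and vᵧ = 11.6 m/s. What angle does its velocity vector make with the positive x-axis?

θ = arctan(vᵧ/vₓ) = arctan(11.6/6.8) = 59.62°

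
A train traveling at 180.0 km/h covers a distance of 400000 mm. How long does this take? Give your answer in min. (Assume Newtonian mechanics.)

d = 400000 mm × 0.001 = 400.0 m
v = 180.0 km/h × 0.2777777777777778 = 50.0 m/s
t = d / v = 400.0 / 50.0 = 8.0 s
t = 8.0 s / 60.0 = 0.1333 min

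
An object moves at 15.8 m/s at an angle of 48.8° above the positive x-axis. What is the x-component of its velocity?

vₓ = v cos(θ) = 15.8 × cos(48.8°) = 10.41 m/s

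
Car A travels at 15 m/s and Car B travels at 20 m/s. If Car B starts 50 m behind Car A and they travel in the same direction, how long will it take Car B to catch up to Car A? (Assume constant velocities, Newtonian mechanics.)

Relative speed: v_rel = 20 - 15 = 5 m/s
Time to catch: t = d₀/v_rel = 50/5 = 10.0 s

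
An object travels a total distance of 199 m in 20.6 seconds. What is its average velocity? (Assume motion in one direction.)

v_avg = Δd / Δt = 199 / 20.6 = 9.66 m/s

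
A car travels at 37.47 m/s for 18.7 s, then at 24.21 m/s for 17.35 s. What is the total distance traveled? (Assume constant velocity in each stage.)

d₁ = v₁t₁ = 37.47 × 18.7 = 700.689 m
d₂ = v₂t₂ = 24.21 × 17.35 = 420.0435 m
d_total = 700.689 + 420.0435 = 1120.73 m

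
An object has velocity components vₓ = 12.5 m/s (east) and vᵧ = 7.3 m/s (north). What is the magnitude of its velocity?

|v| = √(vₓ² + vᵧ²) = √(12.5² + 7.3²) = √(209.54) = 14.48 m/s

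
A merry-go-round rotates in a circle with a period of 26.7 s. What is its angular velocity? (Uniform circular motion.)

ω = 2π/T = 2π/26.7 = 0.2353 rad/s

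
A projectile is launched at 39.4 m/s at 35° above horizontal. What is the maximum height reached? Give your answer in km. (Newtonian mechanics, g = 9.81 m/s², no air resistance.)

H = v₀² × sin²(θ) / (2g) = 39.4² × sin(35°)² / (2 × 9.81) = 1552.36 × 0.32899 / 19.62 = 26.0301 m
H = 26.0301 m / 1000.0 = 0.02603 km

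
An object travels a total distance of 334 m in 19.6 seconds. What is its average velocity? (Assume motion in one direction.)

v_avg = Δd / Δt = 334 / 19.6 = 17.04 m/s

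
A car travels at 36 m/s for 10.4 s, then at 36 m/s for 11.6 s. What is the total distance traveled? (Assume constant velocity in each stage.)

d₁ = v₁t₁ = 36 × 10.4 = 374.4 m
d₂ = v₂t₂ = 36 × 11.6 = 417.6 m
d_total = 374.4 + 417.6 = 792.0 m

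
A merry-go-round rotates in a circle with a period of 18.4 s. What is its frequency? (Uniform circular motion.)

f = 1/T = 1/18.4 = 0.0543 Hz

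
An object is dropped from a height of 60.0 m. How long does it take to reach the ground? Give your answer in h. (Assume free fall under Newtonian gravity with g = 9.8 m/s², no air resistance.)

t = √(2h/g) = √(2 × 60.0 / 9.8) = 3.49927 s
t = 3.49927 s / 3600.0 = 0.000972 h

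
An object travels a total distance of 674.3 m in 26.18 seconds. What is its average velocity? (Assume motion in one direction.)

v_avg = Δd / Δt = 674.3 / 26.18 = 25.76 m/s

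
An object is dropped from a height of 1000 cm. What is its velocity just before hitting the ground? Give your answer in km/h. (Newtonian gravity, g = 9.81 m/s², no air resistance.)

h = 1000 cm × 0.01 = 10.0 m
v = √(2gh) = √(2 × 9.81 × 10.0) = 14.0071 m/s
v = 14.0071 m/s / 0.2777777777777778 = 50.43 km/h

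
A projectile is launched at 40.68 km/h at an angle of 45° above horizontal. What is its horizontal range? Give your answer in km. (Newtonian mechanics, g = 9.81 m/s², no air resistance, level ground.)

v₀ = 40.68 km/h × 0.2777777777777778 = 11.3 m/s
R = v₀² × sin(2θ) / g = 11.3² × sin(2 × 45°) / 9.81 = 127.69 × 1.0 / 9.81 = 13.0163 m
R = 13.0163 m / 1000.0 = 0.01302 km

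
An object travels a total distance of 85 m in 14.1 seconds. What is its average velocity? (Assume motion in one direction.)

v_avg = Δd / Δt = 85 / 14.1 = 6.03 m/s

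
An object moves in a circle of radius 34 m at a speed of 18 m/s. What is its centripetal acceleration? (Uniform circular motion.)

a_c = v²/r = 18²/34 = 324/34 = 9.53 m/s²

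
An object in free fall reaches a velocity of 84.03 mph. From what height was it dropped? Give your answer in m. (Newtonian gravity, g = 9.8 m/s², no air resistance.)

v = 84.03 mph × 0.44704 = 37.5648 m/s
h = v² / (2g) = 37.5648² / (2 × 9.8) = 72.0 m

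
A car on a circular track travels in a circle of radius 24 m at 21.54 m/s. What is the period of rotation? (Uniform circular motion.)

T = 2πr/v = 2π×24/21.54 = 7.0 s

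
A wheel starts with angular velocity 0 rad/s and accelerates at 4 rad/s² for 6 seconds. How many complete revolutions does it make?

θ = ω₀t + ½αt² = 0×6 + ½×4×6² = 72.0 rad
Total revolutions = θ/(2π) = 72.0/(2π) = 11.46
Complete revolutions = ⌊11.46⌋ = 11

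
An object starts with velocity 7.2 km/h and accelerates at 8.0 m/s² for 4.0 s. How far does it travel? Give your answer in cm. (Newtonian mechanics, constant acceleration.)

v₀ = 7.2 km/h × 0.2777777777777778 = 2.0 m/s
d = v₀ × t + ½ × a × t² = 2.0 × 4.0 + 0.5 × 8.0 × 4.0² = 72.0 m
d = 72.0 m / 0.01 = 7200 cm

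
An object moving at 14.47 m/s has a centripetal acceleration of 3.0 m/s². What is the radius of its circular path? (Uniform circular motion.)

r = v²/a_c = 14.47²/3.0 = 69.79 m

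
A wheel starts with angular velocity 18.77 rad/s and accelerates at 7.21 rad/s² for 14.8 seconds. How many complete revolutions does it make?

θ = ω₀t + ½αt² = 18.77×14.8 + ½×7.21×14.8² = 1067.4352 rad
Total revolutions = θ/(2π) = 1067.4352/(2π) = 169.89
Complete revolutions = ⌊169.89⌋ = 169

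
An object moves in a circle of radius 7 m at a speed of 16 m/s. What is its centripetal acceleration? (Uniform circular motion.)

a_c = v²/r = 16²/7 = 256/7 = 36.57 m/s²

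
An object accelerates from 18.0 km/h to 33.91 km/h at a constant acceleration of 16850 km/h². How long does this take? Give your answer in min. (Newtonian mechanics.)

v₀ = 18.0 km/h × 0.2777777777777778 = 5.0 m/s
v = 33.91 km/h × 0.2777777777777778 = 9.41944 m/s
a = 16850 km/h² × 7.716049382716049e-05 = 1.30015 m/s²
t = (v - v₀) / a = (9.41944 - 5.0) / 1.30015 = 3.39918 s
t = 3.39918 s / 60.0 = 0.05665 min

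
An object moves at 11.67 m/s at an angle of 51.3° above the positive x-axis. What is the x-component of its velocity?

vₓ = v cos(θ) = 11.67 × cos(51.3°) = 7.3 m/s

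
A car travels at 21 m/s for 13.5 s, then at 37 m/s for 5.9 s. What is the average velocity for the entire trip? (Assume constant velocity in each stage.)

d₁ = v₁t₁ = 21 × 13.5 = 283.5 m
d₂ = v₂t₂ = 37 × 5.9 = 218.3 m
d_total = 501.8 m, t_total = 19.4 s
v_avg = d_total/t_total = 501.8/19.4 = 25.87 m/s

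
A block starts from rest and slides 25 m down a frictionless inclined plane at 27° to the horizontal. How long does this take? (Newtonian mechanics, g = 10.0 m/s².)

a = g sin(θ) = 10.0 × sin(27°) = 4.5399 m/s²
t = √(2d/a) = √(2 × 25 / 4.5399) = 3.32 s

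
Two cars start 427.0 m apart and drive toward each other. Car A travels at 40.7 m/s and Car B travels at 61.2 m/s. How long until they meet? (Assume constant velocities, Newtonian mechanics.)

Combined speed: v_combined = 40.7 + 61.2 = 101.9 m/s
Time to meet: t = d/v_combined = 427.0/101.9 = 4.19 s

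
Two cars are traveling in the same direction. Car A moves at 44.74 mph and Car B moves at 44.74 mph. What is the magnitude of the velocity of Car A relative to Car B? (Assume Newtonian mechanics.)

v_rel = |v_A - v_B| = |44.74 - 44.74| = 0.0 mph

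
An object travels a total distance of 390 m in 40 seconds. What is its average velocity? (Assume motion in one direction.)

v_avg = Δd / Δt = 390 / 40 = 9.75 m/s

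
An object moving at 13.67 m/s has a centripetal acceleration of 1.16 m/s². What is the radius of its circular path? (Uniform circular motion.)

r = v²/a_c = 13.67²/1.16 = 161.09 m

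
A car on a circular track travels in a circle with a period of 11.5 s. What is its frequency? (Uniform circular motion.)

f = 1/T = 1/11.5 = 0.087 Hz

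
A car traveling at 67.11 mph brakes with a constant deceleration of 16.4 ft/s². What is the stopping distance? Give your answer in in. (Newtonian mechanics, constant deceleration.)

v₀ = 67.11 mph × 0.44704 = 30.0009 m/s
a = 16.4 ft/s² × 0.3048 = 4.99872 m/s²
d = v₀² / (2a) = 30.0009² / (2 × 4.99872) = 900.054 / 9.99744 = 90.0284 m
d = 90.0284 m / 0.0254 = 3544 in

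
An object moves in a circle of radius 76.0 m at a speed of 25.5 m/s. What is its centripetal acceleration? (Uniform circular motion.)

a_c = v²/r = 25.5²/76.0 = 650.25/76.0 = 8.56 m/s²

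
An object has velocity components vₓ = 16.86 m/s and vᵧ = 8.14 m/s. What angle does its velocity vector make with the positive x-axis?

θ = arctan(vᵧ/vₓ) = arctan(8.14/16.86) = 25.77°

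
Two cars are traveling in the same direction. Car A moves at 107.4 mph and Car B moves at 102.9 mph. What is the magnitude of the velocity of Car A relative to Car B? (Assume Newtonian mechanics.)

v_rel = |v_A - v_B| = |107.4 - 102.9| = 4.5 mph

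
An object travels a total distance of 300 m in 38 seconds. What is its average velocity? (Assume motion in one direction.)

v_avg = Δd / Δt = 300 / 38 = 7.89 m/s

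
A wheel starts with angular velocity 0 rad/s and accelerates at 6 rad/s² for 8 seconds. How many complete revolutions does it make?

θ = ω₀t + ½αt² = 0×8 + ½×6×8² = 192.0 rad
Total revolutions = θ/(2π) = 192.0/(2π) = 30.56
Complete revolutions = ⌊30.56⌋ = 30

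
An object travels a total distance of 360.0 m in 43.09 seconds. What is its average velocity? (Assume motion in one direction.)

v_avg = Δd / Δt = 360.0 / 43.09 = 8.35 m/s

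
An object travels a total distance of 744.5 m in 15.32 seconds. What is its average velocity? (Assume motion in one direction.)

v_avg = Δd / Δt = 744.5 / 15.32 = 48.6 m/s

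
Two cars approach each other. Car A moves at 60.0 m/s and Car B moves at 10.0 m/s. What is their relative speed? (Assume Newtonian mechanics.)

v_rel = v_A + v_B = 60.0 + 10.0 = 70.0 m/s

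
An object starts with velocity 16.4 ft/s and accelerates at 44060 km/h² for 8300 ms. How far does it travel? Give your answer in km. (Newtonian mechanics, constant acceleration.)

v₀ = 16.4 ft/s × 0.3048 = 4.99872 m/s
a = 44060 km/h² × 7.716049382716049e-05 = 3.39969 m/s²
t = 8300 ms × 0.001 = 8.3 s
d = v₀ × t + ½ × a × t² = 4.99872 × 8.3 + 0.5 × 3.39969 × 8.3² = 158.592 m
d = 158.592 m / 1000.0 = 0.1586 km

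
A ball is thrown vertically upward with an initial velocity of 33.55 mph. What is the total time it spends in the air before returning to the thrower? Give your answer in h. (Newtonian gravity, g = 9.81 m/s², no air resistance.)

v₀ = 33.55 mph × 0.44704 = 14.9982 m/s
t_total = 2 × v₀ / g = 2 × 14.9982 / 9.81 = 3.05774 s
t_total = 3.05774 s / 3600.0 = 0.0008494 h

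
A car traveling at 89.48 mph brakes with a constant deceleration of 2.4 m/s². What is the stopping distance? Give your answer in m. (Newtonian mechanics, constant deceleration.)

v₀ = 89.48 mph × 0.44704 = 40.0011 m/s
d = v₀² / (2a) = 40.0011² / (2 × 2.4) = 1600.09 / 4.8 = 333.4 m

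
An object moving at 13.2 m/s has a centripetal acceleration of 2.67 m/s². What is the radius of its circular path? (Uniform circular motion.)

r = v²/a_c = 13.2²/2.67 = 65.26 m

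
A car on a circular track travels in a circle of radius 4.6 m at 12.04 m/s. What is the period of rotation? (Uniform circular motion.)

T = 2πr/v = 2π×4.6/12.04 = 2.4 s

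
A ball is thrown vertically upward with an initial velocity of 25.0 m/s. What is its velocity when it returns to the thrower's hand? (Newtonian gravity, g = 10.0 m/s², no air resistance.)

By conservation of energy (no air resistance), the ball returns to the throw height with the same speed as launch, but directed downward.
|v_ground| = v₀ = 25.0 m/s
v_ground = 25.0 m/s (downward)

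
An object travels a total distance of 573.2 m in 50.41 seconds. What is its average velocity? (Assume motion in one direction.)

v_avg = Δd / Δt = 573.2 / 50.41 = 11.37 m/s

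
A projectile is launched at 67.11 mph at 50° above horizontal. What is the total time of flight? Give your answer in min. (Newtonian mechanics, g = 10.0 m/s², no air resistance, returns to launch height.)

v₀ = 67.11 mph × 0.44704 = 30.0009 m/s
T = 2 × v₀ × sin(θ) / g = 2 × 30.0009 × sin(50°) / 10.0 = 2 × 30.0009 × 0.766044 / 10.0 = 4.5964 s
T = 4.5964 s / 60.0 = 0.07661 min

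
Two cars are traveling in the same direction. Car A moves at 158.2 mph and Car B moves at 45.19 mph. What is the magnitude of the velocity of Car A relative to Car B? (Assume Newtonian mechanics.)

v_rel = |v_A - v_B| = |158.2 - 45.19| = 113.01 mph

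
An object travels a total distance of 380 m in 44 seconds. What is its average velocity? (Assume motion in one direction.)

v_avg = Δd / Δt = 380 / 44 = 8.64 m/s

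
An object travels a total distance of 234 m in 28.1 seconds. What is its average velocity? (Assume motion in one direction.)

v_avg = Δd / Δt = 234 / 28.1 = 8.33 m/s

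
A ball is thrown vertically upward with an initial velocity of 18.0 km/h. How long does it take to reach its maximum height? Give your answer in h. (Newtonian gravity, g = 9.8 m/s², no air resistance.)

v₀ = 18.0 km/h × 0.2777777777777778 = 5.0 m/s
t_up = v₀ / g = 5.0 / 9.8 = 0.510204 s
t_up = 0.510204 s / 3600.0 = 0.0001417 h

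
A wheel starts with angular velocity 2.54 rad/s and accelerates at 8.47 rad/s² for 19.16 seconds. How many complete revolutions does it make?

θ = ω₀t + ½αt² = 2.54×19.16 + ½×8.47×19.16² = 1603.358616 rad
Total revolutions = θ/(2π) = 1603.358616/(2π) = 255.18
Complete revolutions = ⌊255.18⌋ = 255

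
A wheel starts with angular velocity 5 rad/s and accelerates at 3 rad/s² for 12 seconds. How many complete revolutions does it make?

θ = ω₀t + ½αt² = 5×12 + ½×3×12² = 276.0 rad
Total revolutions = θ/(2π) = 276.0/(2π) = 43.93
Complete revolutions = ⌊43.93⌋ = 43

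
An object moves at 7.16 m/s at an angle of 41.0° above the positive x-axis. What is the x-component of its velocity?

vₓ = v cos(θ) = 7.16 × cos(41.0°) = 5.4 m/s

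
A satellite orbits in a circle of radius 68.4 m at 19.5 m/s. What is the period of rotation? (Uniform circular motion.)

T = 2πr/v = 2π×68.4/19.5 = 22.04 s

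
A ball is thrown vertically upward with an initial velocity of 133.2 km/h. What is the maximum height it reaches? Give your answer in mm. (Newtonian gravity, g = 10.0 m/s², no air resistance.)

v₀ = 133.2 km/h × 0.2777777777777778 = 37.0 m/s
h_max = v₀² / (2g) = 37.0² / (2 × 10.0) = 1369.0 / 20.0 = 68.45 m
h_max = 68.45 m / 0.001 = 68450 mm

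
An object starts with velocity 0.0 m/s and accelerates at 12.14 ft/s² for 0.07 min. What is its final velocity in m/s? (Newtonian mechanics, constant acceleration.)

a = 12.14 ft/s² × 0.3048 = 3.70027 m/s²
t = 0.07 min × 60.0 = 4.2 s
v = v₀ + a × t = 0.0 + 3.70027 × 4.2 = 15.54 m/s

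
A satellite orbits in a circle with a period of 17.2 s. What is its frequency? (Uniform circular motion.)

f = 1/T = 1/17.2 = 0.0581 Hz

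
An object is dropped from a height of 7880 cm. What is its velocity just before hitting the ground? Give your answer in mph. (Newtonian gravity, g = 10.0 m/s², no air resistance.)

h = 7880 cm × 0.01 = 78.8 m
v = √(2gh) = √(2 × 10.0 × 78.8) = 39.6989 m/s
v = 39.6989 m/s / 0.44704 = 88.8 mph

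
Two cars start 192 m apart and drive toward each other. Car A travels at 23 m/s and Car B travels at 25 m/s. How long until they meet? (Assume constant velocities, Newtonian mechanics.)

Combined speed: v_combined = 23 + 25 = 48 m/s
Time to meet: t = d/v_combined = 192/48 = 4.0 s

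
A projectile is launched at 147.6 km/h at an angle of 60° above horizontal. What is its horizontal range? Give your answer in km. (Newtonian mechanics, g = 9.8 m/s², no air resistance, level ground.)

v₀ = 147.6 km/h × 0.2777777777777778 = 41.0 m/s
R = v₀² × sin(2θ) / g = 41.0² × sin(2 × 60°) / 9.8 = 1681.0 × 0.8660254 / 9.8 = 148.5499 m
R = 148.5499 m / 1000.0 = 0.1485 km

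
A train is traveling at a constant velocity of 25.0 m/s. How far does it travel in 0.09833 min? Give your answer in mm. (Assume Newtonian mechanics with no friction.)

t = 0.09833 min × 60.0 = 5.8998 s
d = v × t = 25.0 × 5.8998 = 147.495 m
d = 147.495 m / 0.001 = 147500 mm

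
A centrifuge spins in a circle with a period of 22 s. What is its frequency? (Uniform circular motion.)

f = 1/T = 1/22 = 0.0455 Hz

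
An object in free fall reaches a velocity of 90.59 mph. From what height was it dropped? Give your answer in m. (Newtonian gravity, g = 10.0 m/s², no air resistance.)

v = 90.59 mph × 0.44704 = 40.4974 m/s
h = v² / (2g) = 40.4974² / (2 × 10.0) = 82.0 m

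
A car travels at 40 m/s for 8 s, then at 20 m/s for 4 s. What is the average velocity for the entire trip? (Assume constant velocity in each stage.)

d₁ = v₁t₁ = 40 × 8 = 320 m
d₂ = v₂t₂ = 20 × 4 = 80 m
d_total = 400 m, t_total = 12 s
v_avg = d_total/t_total = 400/12 = 33.33 m/s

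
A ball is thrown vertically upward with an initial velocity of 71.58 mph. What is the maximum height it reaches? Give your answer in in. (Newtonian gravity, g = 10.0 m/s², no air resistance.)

v₀ = 71.58 mph × 0.44704 = 31.9991 m/s
h_max = v₀² / (2g) = 31.9991² / (2 × 10.0) = 1023.94 / 20.0 = 51.197 m
h_max = 51.197 m / 0.0254 = 2016 in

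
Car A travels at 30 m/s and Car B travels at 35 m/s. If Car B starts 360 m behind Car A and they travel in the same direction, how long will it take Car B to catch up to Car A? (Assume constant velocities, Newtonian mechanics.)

Relative speed: v_rel = 35 - 30 = 5 m/s
Time to catch: t = d₀/v_rel = 360/5 = 72.0 s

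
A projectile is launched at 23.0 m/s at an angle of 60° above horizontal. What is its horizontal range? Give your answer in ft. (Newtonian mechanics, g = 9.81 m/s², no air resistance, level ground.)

R = v₀² × sin(2θ) / g = 23.0² × sin(2 × 60°) / 9.81 = 529.0 × 0.866025 / 9.81 = 46.7 m
R = 46.7 m / 0.3048 = 153.2 ft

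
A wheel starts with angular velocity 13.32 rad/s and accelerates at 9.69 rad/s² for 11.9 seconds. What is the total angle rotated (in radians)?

θ = ω₀t + ½αt² = 13.32×11.9 + ½×9.69×11.9² = 844.61 rad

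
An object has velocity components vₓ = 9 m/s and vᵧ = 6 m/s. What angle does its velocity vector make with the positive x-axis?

θ = arctan(vᵧ/vₓ) = arctan(6/9) = 33.69°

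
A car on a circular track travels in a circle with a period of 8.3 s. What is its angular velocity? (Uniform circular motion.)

ω = 2π/T = 2π/8.3 = 0.757 rad/s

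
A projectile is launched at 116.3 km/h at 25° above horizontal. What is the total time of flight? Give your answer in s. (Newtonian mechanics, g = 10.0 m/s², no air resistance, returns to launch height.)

v₀ = 116.3 km/h × 0.2777777777777778 = 32.3056 m/s
T = 2 × v₀ × sin(θ) / g = 2 × 32.3056 × sin(25°) / 10.0 = 2 × 32.3056 × 0.422618 / 10.0 = 2.731 s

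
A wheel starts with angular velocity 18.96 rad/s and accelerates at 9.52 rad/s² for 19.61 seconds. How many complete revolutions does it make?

θ = ω₀t + ½αt² = 18.96×19.61 + ½×9.52×19.61² = 2202.273596 rad
Total revolutions = θ/(2π) = 2202.273596/(2π) = 350.5
Complete revolutions = ⌊350.5⌋ = 350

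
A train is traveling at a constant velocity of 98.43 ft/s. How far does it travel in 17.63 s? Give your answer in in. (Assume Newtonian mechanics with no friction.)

v = 98.43 ft/s × 0.3048 = 30.0015 m/s
d = v × t = 30.0015 × 17.63 = 528.926 m
d = 528.926 m / 0.0254 = 20820 in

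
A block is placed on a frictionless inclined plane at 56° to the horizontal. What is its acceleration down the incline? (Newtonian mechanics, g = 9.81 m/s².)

a = g sin(θ) = 9.81 × sin(56°) = 9.81 × 0.829 = 8.13 m/s²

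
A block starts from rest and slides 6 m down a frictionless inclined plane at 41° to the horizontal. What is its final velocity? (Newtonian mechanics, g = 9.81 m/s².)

a = g sin(θ) = 9.81 × sin(41°) = 6.4359 m/s²
v = √(2ad) = √(2 × 6.4359 × 6) = 8.79 m/s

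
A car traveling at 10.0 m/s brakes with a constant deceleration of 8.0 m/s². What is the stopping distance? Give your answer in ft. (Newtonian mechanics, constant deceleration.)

d = v₀² / (2a) = 10.0² / (2 × 8.0) = 100.0 / 16.0 = 6.25 m
d = 6.25 m / 0.3048 = 20.51 ft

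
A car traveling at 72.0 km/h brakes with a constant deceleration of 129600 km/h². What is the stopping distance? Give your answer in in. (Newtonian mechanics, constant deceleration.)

v₀ = 72.0 km/h × 0.2777777777777778 = 20.0 m/s
a = 129600 km/h² × 7.716049382716049e-05 = 10.0 m/s²
d = v₀² / (2a) = 20.0² / (2 × 10.0) = 400.0 / 20.0 = 20.0 m
d = 20.0 m / 0.0254 = 787.4 in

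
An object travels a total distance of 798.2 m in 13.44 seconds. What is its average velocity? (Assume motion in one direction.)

v_avg = Δd / Δt = 798.2 / 13.44 = 59.39 m/s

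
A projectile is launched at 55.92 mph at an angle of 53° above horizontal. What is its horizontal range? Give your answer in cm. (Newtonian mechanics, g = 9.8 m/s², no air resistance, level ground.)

v₀ = 55.92 mph × 0.44704 = 24.9985 m/s
R = v₀² × sin(2θ) / g = 24.9985² × sin(2 × 53°) / 9.8 = 624.925 × 0.961262 / 9.8 = 61.2976 m
R = 61.2976 m / 0.01 = 6130 cm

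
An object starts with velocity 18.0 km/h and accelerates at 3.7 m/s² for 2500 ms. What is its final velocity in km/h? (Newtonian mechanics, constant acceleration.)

v₀ = 18.0 km/h × 0.2777777777777778 = 5.0 m/s
t = 2500 ms × 0.001 = 2.5 s
v = v₀ + a × t = 5.0 + 3.7 × 2.5 = 14.25 m/s
v = 14.25 m/s / 0.2777777777777778 = 51.3 km/h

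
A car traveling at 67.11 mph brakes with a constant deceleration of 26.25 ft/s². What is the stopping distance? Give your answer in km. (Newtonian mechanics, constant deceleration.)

v₀ = 67.11 mph × 0.44704 = 30.0009 m/s
a = 26.25 ft/s² × 0.3048 = 8.001 m/s²
d = v₀² / (2a) = 30.0009² / (2 × 8.001) = 900.054 / 16.002 = 56.2463 m
d = 56.2463 m / 1000.0 = 0.05625 km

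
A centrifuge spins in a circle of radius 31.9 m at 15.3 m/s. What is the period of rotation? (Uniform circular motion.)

T = 2πr/v = 2π×31.9/15.3 = 13.1 s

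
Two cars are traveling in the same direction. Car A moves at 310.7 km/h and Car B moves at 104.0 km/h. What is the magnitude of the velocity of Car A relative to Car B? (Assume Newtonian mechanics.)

v_rel = |v_A - v_B| = |310.7 - 104.0| = 206.7 km/h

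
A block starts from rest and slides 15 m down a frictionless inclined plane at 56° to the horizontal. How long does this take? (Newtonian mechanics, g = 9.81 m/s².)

a = g sin(θ) = 9.81 × sin(56°) = 8.1329 m/s²
t = √(2d/a) = √(2 × 15 / 8.1329) = 1.92 s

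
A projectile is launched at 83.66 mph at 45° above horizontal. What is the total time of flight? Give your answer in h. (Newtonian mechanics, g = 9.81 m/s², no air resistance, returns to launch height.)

v₀ = 83.66 mph × 0.44704 = 37.3994 m/s
T = 2 × v₀ × sin(θ) / g = 2 × 37.3994 × sin(45°) / 9.81 = 2 × 37.3994 × 0.707107 / 9.81 = 5.39151 s
T = 5.39151 s / 3600.0 = 0.001498 h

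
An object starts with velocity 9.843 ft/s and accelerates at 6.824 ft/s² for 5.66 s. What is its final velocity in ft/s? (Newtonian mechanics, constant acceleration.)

v₀ = 9.843 ft/s × 0.3048 = 3.00015 m/s
a = 6.824 ft/s² × 0.3048 = 2.07996 m/s²
v = v₀ + a × t = 3.00015 + 2.07996 × 5.66 = 14.7727 m/s
v = 14.7727 m/s / 0.3048 = 48.47 ft/s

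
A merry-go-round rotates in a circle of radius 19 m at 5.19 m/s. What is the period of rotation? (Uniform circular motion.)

T = 2πr/v = 2π×19/5.19 = 23.0 s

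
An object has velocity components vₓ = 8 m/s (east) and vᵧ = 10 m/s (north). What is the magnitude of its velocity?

|v| = √(vₓ² + vᵧ²) = √(8² + 10²) = √(164) = 12.81 m/s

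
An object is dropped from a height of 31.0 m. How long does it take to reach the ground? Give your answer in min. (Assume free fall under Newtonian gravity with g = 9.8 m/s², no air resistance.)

t = √(2h/g) = √(2 × 31.0 / 9.8) = 2.51526 s
t = 2.51526 s / 60.0 = 0.04192 min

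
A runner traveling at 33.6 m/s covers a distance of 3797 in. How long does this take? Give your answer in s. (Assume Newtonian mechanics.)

d = 3797 in × 0.0254 = 96.4438 m
t = d / v = 96.4438 / 33.6 = 2.87 s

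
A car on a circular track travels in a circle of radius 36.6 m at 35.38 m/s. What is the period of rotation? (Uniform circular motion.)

T = 2πr/v = 2π×36.6/35.38 = 6.5 s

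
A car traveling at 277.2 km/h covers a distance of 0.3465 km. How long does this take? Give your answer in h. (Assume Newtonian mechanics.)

d = 0.3465 km × 1000.0 = 346.5 m
v = 277.2 km/h × 0.2777777777777778 = 77.0 m/s
t = d / v = 346.5 / 77.0 = 4.5 s
t = 4.5 s / 3600.0 = 0.00125 h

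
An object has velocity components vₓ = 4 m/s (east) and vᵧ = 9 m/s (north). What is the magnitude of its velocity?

|v| = √(vₓ² + vᵧ²) = √(4² + 9²) = √(97) = 9.85 m/s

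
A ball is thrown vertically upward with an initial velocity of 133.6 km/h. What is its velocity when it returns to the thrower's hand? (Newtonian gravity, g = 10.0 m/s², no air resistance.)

By conservation of energy (no air resistance), the ball returns to the throw height with the same speed as launch, but directed downward.
|v_ground| = v₀ = 133.6 km/h
v_ground = 133.6 km/h (downward)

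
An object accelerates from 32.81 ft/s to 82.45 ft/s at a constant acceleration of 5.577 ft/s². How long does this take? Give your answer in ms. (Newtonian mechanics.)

v₀ = 32.81 ft/s × 0.3048 = 10.0005 m/s
v = 82.45 ft/s × 0.3048 = 25.1308 m/s
a = 5.577 ft/s² × 0.3048 = 1.69987 m/s²
t = (v - v₀) / a = (25.1308 - 10.0005) / 1.69987 = 8.90086 s
t = 8.90086 s / 0.001 = 8901 ms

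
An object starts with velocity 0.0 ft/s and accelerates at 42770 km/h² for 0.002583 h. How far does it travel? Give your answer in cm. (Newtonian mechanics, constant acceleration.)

v₀ = 0.0 ft/s × 0.3048 = 0.0 m/s
a = 42770 km/h² × 7.716049382716049e-05 = 3.30015 m/s²
t = 0.002583 h × 3600.0 = 9.2988 s
d = v₀ × t + ½ × a × t² = 0.0 × 9.2988 + 0.5 × 3.30015 × 9.2988² = 142.678 m
d = 142.678 m / 0.01 = 14270 cm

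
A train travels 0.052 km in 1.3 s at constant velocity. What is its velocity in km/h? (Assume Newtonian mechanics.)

d = 0.052 km × 1000.0 = 52.0 m
v = d / t = 52.0 / 1.3 = 40.0 m/s
v = 40.0 m/s / 0.2777777777777778 = 144.0 km/h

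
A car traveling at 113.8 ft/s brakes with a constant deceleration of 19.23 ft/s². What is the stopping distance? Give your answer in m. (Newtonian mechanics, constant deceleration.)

v₀ = 113.8 ft/s × 0.3048 = 34.6862 m/s
a = 19.23 ft/s² × 0.3048 = 5.8613 m/s²
d = v₀² / (2a) = 34.6862² / (2 × 5.8613) = 1203.13 / 11.7226 = 102.6 m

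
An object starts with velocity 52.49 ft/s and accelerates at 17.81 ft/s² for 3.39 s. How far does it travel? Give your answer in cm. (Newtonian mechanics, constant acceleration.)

v₀ = 52.49 ft/s × 0.3048 = 15.999 m/s
a = 17.81 ft/s² × 0.3048 = 5.42849 m/s²
d = v₀ × t + ½ × a × t² = 15.999 × 3.39 + 0.5 × 5.42849 × 3.39² = 85.429 m
d = 85.429 m / 0.01 = 8543 cm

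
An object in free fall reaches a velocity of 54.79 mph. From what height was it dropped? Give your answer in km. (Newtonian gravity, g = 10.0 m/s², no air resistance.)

v = 54.79 mph × 0.44704 = 24.4933 m/s
h = v² / (2g) = 24.4933² / (2 × 10.0) = 29.9961 m
h = 29.9961 m / 1000.0 = 0.03 km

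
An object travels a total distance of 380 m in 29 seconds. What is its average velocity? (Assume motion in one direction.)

v_avg = Δd / Δt = 380 / 29 = 13.1 m/s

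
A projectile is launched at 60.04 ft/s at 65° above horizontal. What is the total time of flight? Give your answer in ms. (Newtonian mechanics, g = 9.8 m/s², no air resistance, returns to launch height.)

v₀ = 60.04 ft/s × 0.3048 = 18.3002 m/s
T = 2 × v₀ × sin(θ) / g = 2 × 18.3002 × sin(65°) / 9.8 = 2 × 18.3002 × 0.906308 / 9.8 = 3.38482 s
T = 3.38482 s / 0.001 = 3385 ms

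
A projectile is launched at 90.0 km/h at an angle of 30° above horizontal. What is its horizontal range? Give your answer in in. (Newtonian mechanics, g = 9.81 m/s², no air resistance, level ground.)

v₀ = 90.0 km/h × 0.2777777777777778 = 25.0 m/s
R = v₀² × sin(2θ) / g = 25.0² × sin(2 × 30°) / 9.81 = 625.0 × 0.866025 / 9.81 = 55.1749 m
R = 55.1749 m / 0.0254 = 2172 in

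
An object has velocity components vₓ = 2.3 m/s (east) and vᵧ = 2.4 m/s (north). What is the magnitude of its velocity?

|v| = √(vₓ² + vᵧ²) = √(2.3² + 2.4²) = √(11.05) = 3.32 m/s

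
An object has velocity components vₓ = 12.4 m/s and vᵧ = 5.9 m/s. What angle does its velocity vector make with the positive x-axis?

θ = arctan(vᵧ/vₓ) = arctan(5.9/12.4) = 25.45°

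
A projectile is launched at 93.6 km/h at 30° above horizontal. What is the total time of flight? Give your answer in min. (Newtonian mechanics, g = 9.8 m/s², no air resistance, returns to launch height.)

v₀ = 93.6 km/h × 0.2777777777777778 = 26.0 m/s
T = 2 × v₀ × sin(θ) / g = 2 × 26.0 × sin(30°) / 9.8 = 2 × 26.0 × 0.5 / 9.8 = 2.65306 s
T = 2.65306 s / 60.0 = 0.04422 min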